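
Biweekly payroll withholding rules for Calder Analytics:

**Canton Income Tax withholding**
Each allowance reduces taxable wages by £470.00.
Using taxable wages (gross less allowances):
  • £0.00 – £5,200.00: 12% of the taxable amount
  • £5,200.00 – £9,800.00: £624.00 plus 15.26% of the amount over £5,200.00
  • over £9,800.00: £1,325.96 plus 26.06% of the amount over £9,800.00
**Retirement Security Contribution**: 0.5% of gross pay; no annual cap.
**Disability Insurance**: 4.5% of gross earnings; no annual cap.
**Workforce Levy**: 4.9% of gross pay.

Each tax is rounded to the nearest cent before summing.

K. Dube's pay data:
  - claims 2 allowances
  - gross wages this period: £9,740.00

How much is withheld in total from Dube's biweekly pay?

Canton Income Tax: taxable = £9,740.00 − 2×£470.00 = £8,800.00
  £624.00 + 15.26% × (£8,800.00 − £5,200.00) = £624.00 + 15.26% × £3,600.00 = £1,173.36
Retirement Security Contribution: 0.5% × £9,740.00 = £48.70
Disability Insurance: 4.5% × £9,740.00 = £438.30
Workforce Levy: 4.9% × £9,740.00 = £477.26
Total: £1,173.36 + £48.70 + £438.30 + £477.26 = £2,137.62

£2,137.62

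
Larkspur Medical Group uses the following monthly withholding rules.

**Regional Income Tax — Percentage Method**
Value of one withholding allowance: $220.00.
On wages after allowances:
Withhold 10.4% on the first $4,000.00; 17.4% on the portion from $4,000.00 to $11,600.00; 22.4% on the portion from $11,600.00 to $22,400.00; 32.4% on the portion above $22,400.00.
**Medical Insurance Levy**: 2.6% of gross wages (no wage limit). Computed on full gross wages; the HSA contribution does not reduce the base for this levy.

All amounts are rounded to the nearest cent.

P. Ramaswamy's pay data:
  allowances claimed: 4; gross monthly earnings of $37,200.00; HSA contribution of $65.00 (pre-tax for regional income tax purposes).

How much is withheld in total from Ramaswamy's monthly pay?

$9,613.82

Regional Income Tax: taxable = $37,200.00 − $65.00 − 4×$220.00 = $36,255.00
  $4,157.60 + 32.4% × ($36,255.00 − $22,400.00) = $4,157.60 + 32.4% × $13,855.00 = $8,646.62
Medical Insurance Levy: 2.6% × $37,200.00 = $967.20
Total: $8,646.62 + $967.20 = $9,613.82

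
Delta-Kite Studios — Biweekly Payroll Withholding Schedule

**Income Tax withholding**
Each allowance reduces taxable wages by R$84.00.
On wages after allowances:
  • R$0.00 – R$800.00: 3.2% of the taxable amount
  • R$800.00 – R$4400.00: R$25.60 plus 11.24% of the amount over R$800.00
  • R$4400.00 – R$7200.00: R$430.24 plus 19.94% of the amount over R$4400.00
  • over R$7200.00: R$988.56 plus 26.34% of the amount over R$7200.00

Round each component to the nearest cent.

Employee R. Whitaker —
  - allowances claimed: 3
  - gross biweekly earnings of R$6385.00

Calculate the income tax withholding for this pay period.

Income Tax: taxable = R$6385.00 − 3×R$84.00 = R$6133.00
  R$430.24 + 19.94% × (R$6133.00 − R$4400.00) = R$430.24 + 19.94% × R$1733.00 = R$775.80

R$775.80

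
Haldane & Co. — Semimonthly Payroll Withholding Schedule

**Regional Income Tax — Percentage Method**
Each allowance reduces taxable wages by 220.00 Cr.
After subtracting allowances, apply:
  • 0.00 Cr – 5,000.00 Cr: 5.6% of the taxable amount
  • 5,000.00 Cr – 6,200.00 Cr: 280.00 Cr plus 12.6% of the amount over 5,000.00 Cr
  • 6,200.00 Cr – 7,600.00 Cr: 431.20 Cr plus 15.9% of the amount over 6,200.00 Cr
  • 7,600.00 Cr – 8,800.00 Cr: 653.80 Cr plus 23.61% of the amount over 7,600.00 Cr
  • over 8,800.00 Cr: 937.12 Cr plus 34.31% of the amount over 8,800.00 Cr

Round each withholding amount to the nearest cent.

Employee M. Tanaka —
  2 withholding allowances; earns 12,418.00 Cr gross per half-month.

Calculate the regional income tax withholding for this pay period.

2,027.49 Cr

Regional Income Tax: taxable = 12,418.00 Cr − 2×220.00 Cr = 11,978.00 Cr
  937.12 Cr + 34.31% × (11,978.00 Cr − 8,800.00 Cr) = 937.12 Cr + 34.31% × 3,178.00 Cr = 2,027.49 Cr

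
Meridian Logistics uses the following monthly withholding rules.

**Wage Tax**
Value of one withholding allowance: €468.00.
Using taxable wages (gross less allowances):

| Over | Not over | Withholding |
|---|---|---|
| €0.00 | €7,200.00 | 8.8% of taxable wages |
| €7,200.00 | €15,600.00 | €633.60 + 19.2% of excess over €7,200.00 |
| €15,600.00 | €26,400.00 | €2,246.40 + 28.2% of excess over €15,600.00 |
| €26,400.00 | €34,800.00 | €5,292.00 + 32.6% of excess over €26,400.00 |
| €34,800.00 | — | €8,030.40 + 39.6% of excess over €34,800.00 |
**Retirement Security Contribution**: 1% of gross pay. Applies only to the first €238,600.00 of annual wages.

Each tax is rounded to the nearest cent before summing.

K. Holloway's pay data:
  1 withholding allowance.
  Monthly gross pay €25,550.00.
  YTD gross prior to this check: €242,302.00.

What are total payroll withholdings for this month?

€4,920.32

Wage Tax: taxable = €25,550.00 − 1×€468.00 = €25,082.00
  €2,246.40 + 28.2% × (€25,082.00 − €15,600.00) = €2,246.40 + 28.2% × €9,482.00 = €4,920.32
Retirement Security Contribution: YTD €242,302.00 ≥ cap €238,600.00 → €0.00
Total: €4,920.32 + €0.00 = €4,920.32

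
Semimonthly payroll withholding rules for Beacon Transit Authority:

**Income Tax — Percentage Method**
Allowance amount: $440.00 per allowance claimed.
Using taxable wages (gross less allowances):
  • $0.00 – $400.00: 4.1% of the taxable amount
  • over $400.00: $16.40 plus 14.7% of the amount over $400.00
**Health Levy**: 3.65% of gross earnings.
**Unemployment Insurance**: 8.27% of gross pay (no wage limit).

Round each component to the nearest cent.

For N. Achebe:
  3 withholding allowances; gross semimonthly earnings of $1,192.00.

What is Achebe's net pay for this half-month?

$1,049.91

Income Tax: taxable = $1,192.00 − 3×$440.00 = $-128.00
  Taxable ≤ 0 → $0.00
Health Levy: 3.65% × $1,192.00 = $43.51
Unemployment Insurance: 8.27% × $1,192.00 = $98.58
Total withheld: $0.00 + $43.51 + $98.58 = $142.09
Net pay: $1,192.00 − $142.09 = $1,049.91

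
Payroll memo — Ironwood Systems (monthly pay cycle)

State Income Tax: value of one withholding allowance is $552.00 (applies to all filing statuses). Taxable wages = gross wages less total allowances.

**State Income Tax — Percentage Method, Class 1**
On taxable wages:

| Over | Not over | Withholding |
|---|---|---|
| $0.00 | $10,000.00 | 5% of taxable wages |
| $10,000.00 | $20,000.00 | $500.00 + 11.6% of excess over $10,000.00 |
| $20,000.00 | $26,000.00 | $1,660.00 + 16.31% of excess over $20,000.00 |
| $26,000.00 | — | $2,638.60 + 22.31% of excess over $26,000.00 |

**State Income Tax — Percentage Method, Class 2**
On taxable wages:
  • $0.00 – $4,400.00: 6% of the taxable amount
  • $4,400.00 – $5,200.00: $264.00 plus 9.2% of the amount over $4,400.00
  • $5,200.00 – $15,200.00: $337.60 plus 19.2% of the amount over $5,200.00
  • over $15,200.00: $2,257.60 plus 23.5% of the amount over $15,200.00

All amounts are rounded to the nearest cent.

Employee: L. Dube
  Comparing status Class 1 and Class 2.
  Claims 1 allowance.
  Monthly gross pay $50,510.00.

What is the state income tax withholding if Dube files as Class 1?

State Income Tax (Class 1): taxable = $50,510.00 − 1×$552.00 = $49,958.00
  $2,638.60 + 22.31% × ($49,958.00 − $26,000.00) = $2,638.60 + 22.31% × $23,958.00 = $7,983.63

$7,983.63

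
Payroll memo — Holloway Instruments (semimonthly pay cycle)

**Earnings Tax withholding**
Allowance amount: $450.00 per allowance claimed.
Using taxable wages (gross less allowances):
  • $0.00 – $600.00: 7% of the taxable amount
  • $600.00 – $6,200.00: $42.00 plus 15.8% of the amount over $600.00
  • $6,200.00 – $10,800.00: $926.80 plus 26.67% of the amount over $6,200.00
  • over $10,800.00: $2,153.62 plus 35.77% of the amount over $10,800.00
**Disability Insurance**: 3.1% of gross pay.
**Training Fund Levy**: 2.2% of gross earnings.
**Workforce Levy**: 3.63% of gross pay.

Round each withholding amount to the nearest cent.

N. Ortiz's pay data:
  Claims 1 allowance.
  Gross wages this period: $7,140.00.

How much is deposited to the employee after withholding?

$5,444.92

Earnings Tax: taxable = $7,140.00 − 1×$450.00 = $6,690.00
  $926.80 + 26.67% × ($6,690.00 − $6,200.00) = $926.80 + 26.67% × $490.00 = $1,057.48
Disability Insurance: 3.1% × $7,140.00 = $221.34
Training Fund Levy: 2.2% × $7,140.00 = $157.08
Workforce Levy: 3.63% × $7,140.00 = $259.18
Total withheld: $1,057.48 + $221.34 + $157.08 + $259.18 = $1,695.08
Net pay: $7,140.00 − $1,695.08 = $5,444.92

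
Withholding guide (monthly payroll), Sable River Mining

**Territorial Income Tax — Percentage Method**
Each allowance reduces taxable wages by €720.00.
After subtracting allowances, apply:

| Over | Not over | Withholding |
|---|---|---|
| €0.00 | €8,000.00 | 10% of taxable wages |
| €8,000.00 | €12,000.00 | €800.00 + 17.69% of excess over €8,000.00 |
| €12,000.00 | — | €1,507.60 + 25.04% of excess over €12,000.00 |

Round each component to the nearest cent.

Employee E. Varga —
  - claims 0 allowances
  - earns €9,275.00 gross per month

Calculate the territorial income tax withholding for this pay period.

€1,025.55

Territorial Income Tax: taxable = €9,275.00
  €800.00 + 17.69% × (€9,275.00 − €8,000.00) = €800.00 + 17.69% × €1,275.00 = €1,025.55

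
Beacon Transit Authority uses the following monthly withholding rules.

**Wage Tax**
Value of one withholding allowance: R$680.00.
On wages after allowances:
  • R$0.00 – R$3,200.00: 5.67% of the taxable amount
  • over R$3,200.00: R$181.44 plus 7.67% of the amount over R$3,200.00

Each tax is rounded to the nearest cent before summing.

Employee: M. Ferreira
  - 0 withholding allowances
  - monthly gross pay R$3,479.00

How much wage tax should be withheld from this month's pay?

R$202.84

Wage Tax: taxable = R$3,479.00
  R$181.44 + 7.67% × (R$3,479.00 − R$3,200.00) = R$181.44 + 7.67% × R$279.00 = R$202.84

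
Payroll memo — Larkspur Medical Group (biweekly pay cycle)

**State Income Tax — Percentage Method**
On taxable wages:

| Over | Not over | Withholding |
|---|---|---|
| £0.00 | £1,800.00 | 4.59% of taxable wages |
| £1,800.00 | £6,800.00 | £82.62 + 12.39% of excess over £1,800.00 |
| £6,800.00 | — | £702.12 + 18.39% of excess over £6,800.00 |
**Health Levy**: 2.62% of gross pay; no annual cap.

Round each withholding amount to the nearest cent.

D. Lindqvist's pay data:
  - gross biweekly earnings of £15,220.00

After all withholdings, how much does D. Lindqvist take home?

State Income Tax: taxable = £15,220.00
  £702.12 + 18.39% × (£15,220.00 − £6,800.00) = £702.12 + 18.39% × £8,420.00 = £2,250.56
Health Levy: 2.62% × £15,220.00 = £398.76
Total withheld: £2,250.56 + £398.76 = £2,649.32
Net pay: £15,220.00 − £2,649.32 = £12,570.68

£12,570.68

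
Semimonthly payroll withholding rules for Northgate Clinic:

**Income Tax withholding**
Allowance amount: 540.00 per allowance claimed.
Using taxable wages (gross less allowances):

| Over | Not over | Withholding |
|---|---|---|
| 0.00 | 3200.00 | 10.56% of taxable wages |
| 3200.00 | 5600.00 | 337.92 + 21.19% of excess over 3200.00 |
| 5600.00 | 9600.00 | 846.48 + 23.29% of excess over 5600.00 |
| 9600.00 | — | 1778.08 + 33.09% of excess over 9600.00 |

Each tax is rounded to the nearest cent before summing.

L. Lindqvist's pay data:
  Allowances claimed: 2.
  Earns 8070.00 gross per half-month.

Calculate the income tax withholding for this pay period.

Income Tax: taxable = 8070.00 − 2×540.00 = 6990.00
  846.48 + 23.29% × (6990.00 − 5600.00) = 846.48 + 23.29% × 1390.00 = 1170.21

1170.21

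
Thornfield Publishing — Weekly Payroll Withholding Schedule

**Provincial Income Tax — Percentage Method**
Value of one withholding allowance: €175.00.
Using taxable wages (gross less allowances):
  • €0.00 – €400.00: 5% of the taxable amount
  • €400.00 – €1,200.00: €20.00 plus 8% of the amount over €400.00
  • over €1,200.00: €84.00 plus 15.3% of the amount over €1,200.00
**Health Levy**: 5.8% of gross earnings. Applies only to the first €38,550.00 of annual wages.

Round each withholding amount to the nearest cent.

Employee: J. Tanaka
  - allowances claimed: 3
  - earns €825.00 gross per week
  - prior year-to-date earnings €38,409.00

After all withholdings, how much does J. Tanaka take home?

Provincial Income Tax: taxable = €825.00 − 3×€175.00 = €300.00
  5% × €300.00 = €15.00
Health Levy: cap €38,550.00 − YTD €38,409.00 = €141.00 subject; 5.8% × €141.00 = €8.18
Total withheld: €15.00 + €8.18 = €23.18
Net pay: €825.00 − €23.18 = €801.82

€801.82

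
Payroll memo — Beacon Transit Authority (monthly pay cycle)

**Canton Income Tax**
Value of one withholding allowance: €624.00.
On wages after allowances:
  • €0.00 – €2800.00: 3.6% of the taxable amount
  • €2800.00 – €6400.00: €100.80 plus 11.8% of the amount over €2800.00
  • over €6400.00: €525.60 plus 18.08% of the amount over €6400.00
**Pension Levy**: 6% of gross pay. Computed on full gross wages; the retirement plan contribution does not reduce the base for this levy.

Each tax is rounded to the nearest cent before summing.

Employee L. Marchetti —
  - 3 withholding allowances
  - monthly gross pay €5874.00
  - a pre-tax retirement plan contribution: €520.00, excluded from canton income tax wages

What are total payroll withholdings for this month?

Canton Income Tax: taxable = €5874.00 − €520.00 − 3×€624.00 = €3482.00
  €100.80 + 11.8% × (€3482.00 − €2800.00) = €100.80 + 11.8% × €682.00 = €181.28
Pension Levy: 6% × €5874.00 = €352.44
Total: €181.28 + €352.44 = €533.72

€533.72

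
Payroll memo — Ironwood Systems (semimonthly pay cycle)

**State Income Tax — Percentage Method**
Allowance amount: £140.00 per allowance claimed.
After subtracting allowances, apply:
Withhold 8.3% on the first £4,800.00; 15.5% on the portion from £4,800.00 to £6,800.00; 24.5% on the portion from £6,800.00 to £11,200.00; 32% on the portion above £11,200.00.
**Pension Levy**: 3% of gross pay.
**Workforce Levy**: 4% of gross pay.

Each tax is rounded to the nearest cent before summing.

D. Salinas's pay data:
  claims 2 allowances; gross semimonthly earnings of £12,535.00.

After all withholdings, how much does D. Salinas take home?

State Income Tax: taxable = £12,535.00 − 2×£140.00 = £12,255.00
  £1,786.40 + 32% × (£12,255.00 − £11,200.00) = £1,786.40 + 32% × £1,055.00 = £2,124.00
Pension Levy: 3% × £12,535.00 = £376.05
Workforce Levy: 4% × £12,535.00 = £501.40
Total withheld: £2,124.00 + £376.05 + £501.40 = £3,001.45
Net pay: £12,535.00 − £3,001.45 = £9,533.55

£9,533.55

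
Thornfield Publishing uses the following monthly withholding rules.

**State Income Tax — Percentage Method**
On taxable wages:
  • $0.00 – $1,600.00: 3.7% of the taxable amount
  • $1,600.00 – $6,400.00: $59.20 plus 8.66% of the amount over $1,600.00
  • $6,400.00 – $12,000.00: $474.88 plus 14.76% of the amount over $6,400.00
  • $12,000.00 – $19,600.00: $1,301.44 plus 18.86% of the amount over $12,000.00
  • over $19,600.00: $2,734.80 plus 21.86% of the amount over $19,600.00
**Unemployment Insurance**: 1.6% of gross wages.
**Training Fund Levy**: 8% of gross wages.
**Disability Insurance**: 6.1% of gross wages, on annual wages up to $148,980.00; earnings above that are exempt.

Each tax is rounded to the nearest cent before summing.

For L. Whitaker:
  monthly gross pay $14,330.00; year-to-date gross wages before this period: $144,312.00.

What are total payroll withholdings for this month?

State Income Tax: taxable = $14,330.00
  $1,301.44 + 18.86% × ($14,330.00 − $12,000.00) = $1,301.44 + 18.86% × $2,330.00 = $1,740.88
Unemployment Insurance: 1.6% × $14,330.00 = $229.28
Training Fund Levy: 8% × $14,330.00 = $1,146.40
Disability Insurance: cap $148,980.00 − YTD $144,312.00 = $4,668.00 subject; 6.1% × $4,668.00 = $284.75
Total: $1,740.88 + $229.28 + $1,146.40 + $284.75 = $3,401.31

$3,401.31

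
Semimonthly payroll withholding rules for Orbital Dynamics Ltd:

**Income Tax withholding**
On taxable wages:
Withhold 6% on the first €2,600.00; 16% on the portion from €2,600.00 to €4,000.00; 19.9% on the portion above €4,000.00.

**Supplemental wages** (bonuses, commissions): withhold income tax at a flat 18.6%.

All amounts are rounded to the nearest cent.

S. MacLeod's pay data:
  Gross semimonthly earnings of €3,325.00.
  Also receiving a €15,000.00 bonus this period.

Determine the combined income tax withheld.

Income Tax: taxable = €3,325.00
  €156.00 + 16% × (€3,325.00 − €2,600.00) = €156.00 + 16% × €725.00 = €272.00
Supplemental (18.6% flat on bonus): 18.6% × €15,000.00 = €2,790.00
Total income tax: €272.00 + €2,790.00 = €3,062.00

€3,062.00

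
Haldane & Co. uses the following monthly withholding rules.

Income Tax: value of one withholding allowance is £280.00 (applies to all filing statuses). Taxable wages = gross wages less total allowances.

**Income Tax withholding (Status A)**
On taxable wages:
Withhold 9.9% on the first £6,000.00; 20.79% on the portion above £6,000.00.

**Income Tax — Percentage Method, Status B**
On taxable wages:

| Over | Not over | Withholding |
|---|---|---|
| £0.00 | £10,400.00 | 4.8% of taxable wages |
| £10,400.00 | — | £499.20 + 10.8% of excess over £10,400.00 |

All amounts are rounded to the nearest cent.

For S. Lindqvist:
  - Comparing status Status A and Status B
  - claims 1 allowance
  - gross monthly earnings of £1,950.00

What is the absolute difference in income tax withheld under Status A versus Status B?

Income Tax (Status A): taxable = £1,950.00 − 1×£280.00 = £1,670.00
  9.9% × £1,670.00 = £165.33
Income Tax (Status B): taxable = £1,950.00 − 1×£280.00 = £1,670.00
  4.8% × £1,670.00 = £80.16
Difference: |£165.33 − £80.16| = £85.17 (higher under Status A)

£85.17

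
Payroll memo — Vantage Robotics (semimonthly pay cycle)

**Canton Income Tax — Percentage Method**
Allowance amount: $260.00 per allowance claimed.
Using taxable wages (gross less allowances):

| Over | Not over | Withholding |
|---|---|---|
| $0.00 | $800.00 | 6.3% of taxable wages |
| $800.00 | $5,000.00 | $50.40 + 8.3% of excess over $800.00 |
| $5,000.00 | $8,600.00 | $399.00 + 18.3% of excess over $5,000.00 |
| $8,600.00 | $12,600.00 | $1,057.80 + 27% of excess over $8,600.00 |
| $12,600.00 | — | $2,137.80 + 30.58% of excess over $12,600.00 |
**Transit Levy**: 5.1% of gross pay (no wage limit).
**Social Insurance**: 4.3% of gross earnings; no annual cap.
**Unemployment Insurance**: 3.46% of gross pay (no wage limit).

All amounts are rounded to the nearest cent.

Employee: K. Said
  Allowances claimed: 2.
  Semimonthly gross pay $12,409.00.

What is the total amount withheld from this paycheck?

Canton Income Tax: taxable = $12,409.00 − 2×$260.00 = $11,889.00
  $1,057.80 + 27% × ($11,889.00 − $8,600.00) = $1,057.80 + 27% × $3,289.00 = $1,945.83
Transit Levy: 5.1% × $12,409.00 = $632.86
Social Insurance: 4.3% × $12,409.00 = $533.59
Unemployment Insurance: 3.46% × $12,409.00 = $429.35
Total: $1,945.83 + $632.86 + $533.59 + $429.35 = $3,541.63

$3,541.63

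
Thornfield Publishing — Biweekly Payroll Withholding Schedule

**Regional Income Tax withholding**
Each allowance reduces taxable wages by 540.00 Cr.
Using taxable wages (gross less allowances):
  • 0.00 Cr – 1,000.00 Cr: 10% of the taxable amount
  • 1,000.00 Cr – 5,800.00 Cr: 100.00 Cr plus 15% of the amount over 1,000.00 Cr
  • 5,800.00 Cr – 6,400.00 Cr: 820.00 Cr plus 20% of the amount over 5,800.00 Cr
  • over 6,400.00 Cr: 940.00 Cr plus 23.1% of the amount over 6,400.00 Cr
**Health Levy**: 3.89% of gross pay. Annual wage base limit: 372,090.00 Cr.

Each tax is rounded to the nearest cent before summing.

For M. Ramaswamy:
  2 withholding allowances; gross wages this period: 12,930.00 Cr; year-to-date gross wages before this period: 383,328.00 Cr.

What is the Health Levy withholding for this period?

Health Levy: YTD 383,328.00 Cr ≥ cap 372,090.00 Cr → 0.00 Cr

0.00 Cr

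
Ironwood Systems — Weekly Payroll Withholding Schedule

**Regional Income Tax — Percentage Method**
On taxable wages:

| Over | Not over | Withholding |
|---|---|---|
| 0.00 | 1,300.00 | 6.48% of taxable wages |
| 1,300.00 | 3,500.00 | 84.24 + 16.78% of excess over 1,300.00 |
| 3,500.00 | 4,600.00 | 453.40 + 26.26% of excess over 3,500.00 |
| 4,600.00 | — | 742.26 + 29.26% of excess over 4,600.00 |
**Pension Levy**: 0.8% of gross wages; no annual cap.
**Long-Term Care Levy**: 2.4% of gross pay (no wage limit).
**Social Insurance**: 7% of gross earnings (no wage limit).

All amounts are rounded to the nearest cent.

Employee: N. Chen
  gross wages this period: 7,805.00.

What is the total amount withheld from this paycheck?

Regional Income Tax: taxable = 7,805.00
  742.26 + 29.26% × (7,805.00 − 4,600.00) = 742.26 + 29.26% × 3,205.00 = 1,680.04
Pension Levy: 0.8% × 7,805.00 = 62.44
Long-Term Care Levy: 2.4% × 7,805.00 = 187.32
Social Insurance: 7% × 7,805.00 = 546.35
Total: 1,680.04 + 62.44 + 187.32 + 546.35 = 2,476.15

2,476.15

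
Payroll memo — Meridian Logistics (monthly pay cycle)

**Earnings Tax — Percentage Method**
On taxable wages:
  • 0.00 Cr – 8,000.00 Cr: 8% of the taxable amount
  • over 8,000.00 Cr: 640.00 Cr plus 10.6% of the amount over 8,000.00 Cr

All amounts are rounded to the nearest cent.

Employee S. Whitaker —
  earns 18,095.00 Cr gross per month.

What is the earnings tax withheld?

1,710.07 Cr

Earnings Tax: taxable = 18,095.00 Cr
  640.00 Cr + 10.6% × (18,095.00 Cr − 8,000.00 Cr) = 640.00 Cr + 10.6% × 10,095.00 Cr = 1,710.07 Cr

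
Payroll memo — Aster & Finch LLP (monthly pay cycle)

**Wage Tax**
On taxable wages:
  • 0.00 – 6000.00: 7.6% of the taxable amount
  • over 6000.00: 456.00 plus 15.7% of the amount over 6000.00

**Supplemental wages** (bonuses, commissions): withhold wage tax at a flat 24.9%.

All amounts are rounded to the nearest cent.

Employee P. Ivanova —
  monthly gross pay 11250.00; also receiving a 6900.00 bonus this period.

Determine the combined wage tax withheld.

2998.35

Wage Tax: taxable = 11250.00
  456.00 + 15.7% × (11250.00 − 6000.00) = 456.00 + 15.7% × 5250.00 = 1280.25
Supplemental (24.9% flat on bonus): 24.9% × 6900.00 = 1718.10
Total wage tax: 1280.25 + 1718.10 = 2998.35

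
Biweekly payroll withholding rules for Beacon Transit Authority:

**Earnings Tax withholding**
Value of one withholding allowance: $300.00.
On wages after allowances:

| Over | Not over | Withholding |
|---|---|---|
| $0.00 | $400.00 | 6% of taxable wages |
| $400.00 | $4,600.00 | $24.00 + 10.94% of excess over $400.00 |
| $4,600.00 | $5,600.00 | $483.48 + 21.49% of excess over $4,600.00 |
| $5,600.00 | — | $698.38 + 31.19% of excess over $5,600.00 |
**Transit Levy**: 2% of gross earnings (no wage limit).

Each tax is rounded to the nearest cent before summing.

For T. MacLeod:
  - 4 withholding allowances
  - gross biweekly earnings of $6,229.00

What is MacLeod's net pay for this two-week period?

$5,528.75

Earnings Tax: taxable = $6,229.00 − 4×$300.00 = $5,029.00
  $483.48 + 21.49% × ($5,029.00 − $4,600.00) = $483.48 + 21.49% × $429.00 = $575.67
Transit Levy: 2% × $6,229.00 = $124.58
Total withheld: $575.67 + $124.58 = $700.25
Net pay: $6,229.00 − $700.25 = $5,528.75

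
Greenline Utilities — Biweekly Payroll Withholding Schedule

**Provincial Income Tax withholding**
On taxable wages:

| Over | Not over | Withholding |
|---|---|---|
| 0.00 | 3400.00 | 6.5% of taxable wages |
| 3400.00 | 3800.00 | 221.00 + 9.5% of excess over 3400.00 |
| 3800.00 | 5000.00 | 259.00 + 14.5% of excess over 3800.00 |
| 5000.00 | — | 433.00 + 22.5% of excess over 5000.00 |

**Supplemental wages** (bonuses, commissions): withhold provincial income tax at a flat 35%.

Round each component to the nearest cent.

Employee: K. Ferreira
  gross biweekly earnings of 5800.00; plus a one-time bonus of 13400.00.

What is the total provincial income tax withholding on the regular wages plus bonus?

Provincial Income Tax: taxable = 5800.00
  433.00 + 22.5% × (5800.00 − 5000.00) = 433.00 + 22.5% × 800.00 = 613.00
Supplemental (35% flat on bonus): 35% × 13400.00 = 4690.00
Total provincial income tax: 613.00 + 4690.00 = 5303.00

5303.00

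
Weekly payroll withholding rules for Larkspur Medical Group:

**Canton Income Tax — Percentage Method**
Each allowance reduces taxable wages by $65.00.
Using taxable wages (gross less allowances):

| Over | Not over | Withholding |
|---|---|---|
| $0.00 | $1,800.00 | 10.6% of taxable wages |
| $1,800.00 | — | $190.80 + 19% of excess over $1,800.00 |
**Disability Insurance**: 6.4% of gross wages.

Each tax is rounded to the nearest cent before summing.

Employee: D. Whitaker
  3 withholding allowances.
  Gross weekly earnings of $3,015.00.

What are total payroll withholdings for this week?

Canton Income Tax: taxable = $3,015.00 − 3×$65.00 = $2,820.00
  $190.80 + 19% × ($2,820.00 − $1,800.00) = $190.80 + 19% × $1,020.00 = $384.60
Disability Insurance: 6.4% × $3,015.00 = $192.96
Total: $384.60 + $192.96 = $577.56

$577.56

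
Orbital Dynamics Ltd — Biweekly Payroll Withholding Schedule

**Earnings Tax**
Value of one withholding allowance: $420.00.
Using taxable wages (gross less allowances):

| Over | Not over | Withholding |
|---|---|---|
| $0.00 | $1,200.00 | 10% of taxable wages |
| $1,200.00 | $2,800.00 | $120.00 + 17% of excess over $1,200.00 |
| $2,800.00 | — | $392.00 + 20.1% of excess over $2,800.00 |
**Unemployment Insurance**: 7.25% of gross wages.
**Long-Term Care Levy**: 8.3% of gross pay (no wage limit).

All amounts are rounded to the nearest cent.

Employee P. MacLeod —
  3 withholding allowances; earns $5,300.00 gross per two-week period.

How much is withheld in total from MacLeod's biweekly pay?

$1,465.39

Earnings Tax: taxable = $5,300.00 − 3×$420.00 = $4,040.00
  $392.00 + 20.1% × ($4,040.00 − $2,800.00) = $392.00 + 20.1% × $1,240.00 = $641.24
Unemployment Insurance: 7.25% × $5,300.00 = $384.25
Long-Term Care Levy: 8.3% × $5,300.00 = $439.90
Total: $641.24 + $384.25 + $439.90 = $1,465.39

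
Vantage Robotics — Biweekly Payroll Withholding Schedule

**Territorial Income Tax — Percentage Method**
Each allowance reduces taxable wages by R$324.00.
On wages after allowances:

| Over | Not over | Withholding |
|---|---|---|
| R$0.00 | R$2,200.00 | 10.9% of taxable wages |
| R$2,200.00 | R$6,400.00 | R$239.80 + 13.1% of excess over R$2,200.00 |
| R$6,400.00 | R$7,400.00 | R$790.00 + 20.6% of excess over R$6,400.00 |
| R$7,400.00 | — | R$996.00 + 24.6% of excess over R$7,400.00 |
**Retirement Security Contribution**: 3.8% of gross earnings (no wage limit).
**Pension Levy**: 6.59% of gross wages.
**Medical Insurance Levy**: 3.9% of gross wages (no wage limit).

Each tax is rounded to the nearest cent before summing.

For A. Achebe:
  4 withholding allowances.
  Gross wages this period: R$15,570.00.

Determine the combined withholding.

R$4,911.95

Territorial Income Tax: taxable = R$15,570.00 − 4×R$324.00 = R$14,274.00
  R$996.00 + 24.6% × (R$14,274.00 − R$7,400.00) = R$996.00 + 24.6% × R$6,874.00 = R$2,687.00
Retirement Security Contribution: 3.8% × R$15,570.00 = R$591.66
Pension Levy: 6.59% × R$15,570.00 = R$1,026.06
Medical Insurance Levy: 3.9% × R$15,570.00 = R$607.23
Total: R$2,687.00 + R$591.66 + R$1,026.06 + R$607.23 = R$4,911.95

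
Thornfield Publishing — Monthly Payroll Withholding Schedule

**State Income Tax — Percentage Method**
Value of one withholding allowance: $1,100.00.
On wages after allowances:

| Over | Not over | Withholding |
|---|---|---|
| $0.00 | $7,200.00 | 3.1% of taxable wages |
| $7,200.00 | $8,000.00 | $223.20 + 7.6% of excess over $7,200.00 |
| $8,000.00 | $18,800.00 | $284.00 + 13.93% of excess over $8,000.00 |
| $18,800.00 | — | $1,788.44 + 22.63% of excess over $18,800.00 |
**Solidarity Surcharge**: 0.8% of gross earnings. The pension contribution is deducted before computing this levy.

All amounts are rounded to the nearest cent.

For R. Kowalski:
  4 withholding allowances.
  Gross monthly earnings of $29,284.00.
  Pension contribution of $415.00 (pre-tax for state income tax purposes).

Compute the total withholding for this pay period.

State Income Tax: taxable = $29,284.00 − $415.00 − 4×$1,100.00 = $24,469.00
  $1,788.44 + 22.63% × ($24,469.00 − $18,800.00) = $1,788.44 + 22.63% × $5,669.00 = $3,071.33
Solidarity Surcharge: 0.8% × $28,869.00 = $230.95
Total: $3,071.33 + $230.95 = $3,302.28

$3,302.28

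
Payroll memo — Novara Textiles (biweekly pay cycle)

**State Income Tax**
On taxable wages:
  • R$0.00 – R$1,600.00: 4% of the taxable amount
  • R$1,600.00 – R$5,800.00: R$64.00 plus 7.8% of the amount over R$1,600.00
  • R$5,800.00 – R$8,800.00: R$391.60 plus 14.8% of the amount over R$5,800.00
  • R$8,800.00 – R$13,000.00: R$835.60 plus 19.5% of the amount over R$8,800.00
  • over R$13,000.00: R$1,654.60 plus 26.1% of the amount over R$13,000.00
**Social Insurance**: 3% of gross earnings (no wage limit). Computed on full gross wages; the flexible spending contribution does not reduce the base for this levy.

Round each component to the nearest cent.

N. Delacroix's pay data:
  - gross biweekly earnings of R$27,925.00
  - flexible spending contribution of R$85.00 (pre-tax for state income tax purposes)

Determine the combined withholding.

R$6,365.59

State Income Tax: taxable = R$27,925.00 − R$85.00 = R$27,840.00
  R$1,654.60 + 26.1% × (R$27,840.00 − R$13,000.00) = R$1,654.60 + 26.1% × R$14,840.00 = R$5,527.84
Social Insurance: 3% × R$27,925.00 = R$837.75
Total: R$5,527.84 + R$837.75 = R$6,365.59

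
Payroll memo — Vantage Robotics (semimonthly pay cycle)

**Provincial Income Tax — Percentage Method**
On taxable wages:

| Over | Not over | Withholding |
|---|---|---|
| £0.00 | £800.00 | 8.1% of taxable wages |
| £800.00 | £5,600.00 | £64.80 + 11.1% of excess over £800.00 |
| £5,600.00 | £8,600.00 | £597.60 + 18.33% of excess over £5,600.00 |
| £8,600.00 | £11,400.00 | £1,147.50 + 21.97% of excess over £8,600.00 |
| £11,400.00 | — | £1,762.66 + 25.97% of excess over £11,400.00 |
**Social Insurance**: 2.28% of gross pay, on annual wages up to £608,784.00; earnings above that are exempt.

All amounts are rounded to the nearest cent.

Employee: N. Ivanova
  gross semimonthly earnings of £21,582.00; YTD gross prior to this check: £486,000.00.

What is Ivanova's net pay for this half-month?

£16,683.00

Provincial Income Tax: taxable = £21,582.00
  £1,762.66 + 25.97% × (£21,582.00 − £11,400.00) = £1,762.66 + 25.97% × £10,182.00 = £4,406.93
Social Insurance: 2.28% × £21,582.00 = £492.07
Total withheld: £4,406.93 + £492.07 = £4,899.00
Net pay: £21,582.00 − £4,899.00 = £16,683.00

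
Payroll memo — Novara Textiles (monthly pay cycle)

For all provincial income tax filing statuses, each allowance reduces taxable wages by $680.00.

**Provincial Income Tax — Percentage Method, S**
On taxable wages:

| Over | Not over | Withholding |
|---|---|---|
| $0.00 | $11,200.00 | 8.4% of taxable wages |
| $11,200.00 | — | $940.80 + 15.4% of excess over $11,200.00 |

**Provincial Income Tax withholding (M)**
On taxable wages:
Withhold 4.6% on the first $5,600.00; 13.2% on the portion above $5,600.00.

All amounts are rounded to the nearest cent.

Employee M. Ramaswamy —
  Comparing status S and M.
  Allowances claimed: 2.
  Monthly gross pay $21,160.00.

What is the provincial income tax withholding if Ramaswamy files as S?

Provincial Income Tax (S): taxable = $21,160.00 − 2×$680.00 = $19,800.00
  $940.80 + 15.4% × ($19,800.00 − $11,200.00) = $940.80 + 15.4% × $8,600.00 = $2,265.20

$2,265.20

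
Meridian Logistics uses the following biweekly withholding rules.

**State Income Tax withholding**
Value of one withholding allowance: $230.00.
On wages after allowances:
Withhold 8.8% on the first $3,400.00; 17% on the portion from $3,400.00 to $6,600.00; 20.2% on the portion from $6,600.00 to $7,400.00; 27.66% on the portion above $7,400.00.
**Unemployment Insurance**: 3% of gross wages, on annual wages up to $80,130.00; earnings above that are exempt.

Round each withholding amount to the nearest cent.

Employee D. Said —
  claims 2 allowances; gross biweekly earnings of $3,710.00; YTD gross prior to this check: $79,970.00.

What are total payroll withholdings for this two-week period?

State Income Tax: taxable = $3,710.00 − 2×$230.00 = $3,250.00
  8.8% × $3,250.00 = $286.00
Unemployment Insurance: cap $80,130.00 − YTD $79,970.00 = $160.00 subject; 3% × $160.00 = $4.80
Total: $286.00 + $4.80 = $290.80

$290.80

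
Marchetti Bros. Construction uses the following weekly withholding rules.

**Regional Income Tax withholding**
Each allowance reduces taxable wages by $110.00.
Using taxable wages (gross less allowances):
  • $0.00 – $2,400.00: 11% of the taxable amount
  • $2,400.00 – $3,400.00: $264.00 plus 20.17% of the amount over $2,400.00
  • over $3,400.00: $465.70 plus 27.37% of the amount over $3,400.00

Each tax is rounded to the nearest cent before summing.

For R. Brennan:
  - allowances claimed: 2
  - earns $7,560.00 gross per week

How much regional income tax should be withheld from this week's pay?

$1,544.08

Regional Income Tax: taxable = $7,560.00 − 2×$110.00 = $7,340.00
  $465.70 + 27.37% × ($7,340.00 − $3,400.00) = $465.70 + 27.37% × $3,940.00 = $1,544.08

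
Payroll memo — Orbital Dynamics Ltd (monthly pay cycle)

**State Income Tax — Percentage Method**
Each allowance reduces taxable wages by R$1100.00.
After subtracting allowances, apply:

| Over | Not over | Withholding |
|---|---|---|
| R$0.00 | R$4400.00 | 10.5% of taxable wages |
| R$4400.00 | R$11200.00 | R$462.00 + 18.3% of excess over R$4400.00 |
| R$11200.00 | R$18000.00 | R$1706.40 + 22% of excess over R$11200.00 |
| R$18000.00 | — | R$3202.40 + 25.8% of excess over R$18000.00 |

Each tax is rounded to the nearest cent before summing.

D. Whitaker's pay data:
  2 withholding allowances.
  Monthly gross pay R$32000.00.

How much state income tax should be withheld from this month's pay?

State Income Tax: taxable = R$32000.00 − 2×R$1100.00 = R$29800.00
  R$3202.40 + 25.8% × (R$29800.00 − R$18000.00) = R$3202.40 + 25.8% × R$11800.00 = R$6246.80

R$6246.80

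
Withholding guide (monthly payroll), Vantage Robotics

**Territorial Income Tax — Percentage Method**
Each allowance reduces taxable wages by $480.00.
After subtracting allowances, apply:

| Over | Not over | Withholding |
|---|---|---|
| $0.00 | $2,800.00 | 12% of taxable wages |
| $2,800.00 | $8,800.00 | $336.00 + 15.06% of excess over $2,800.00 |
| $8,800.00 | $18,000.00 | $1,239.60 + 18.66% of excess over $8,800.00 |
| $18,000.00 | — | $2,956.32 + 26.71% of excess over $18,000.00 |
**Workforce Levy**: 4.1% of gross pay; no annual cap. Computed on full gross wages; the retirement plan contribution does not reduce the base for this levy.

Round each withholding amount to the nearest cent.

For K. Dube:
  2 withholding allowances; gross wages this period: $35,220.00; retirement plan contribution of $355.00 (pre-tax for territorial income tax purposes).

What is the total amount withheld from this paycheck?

Territorial Income Tax: taxable = $35,220.00 − $355.00 − 2×$480.00 = $33,905.00
  $2,956.32 + 26.71% × ($33,905.00 − $18,000.00) = $2,956.32 + 26.71% × $15,905.00 = $7,204.55
Workforce Levy: 4.1% × $35,220.00 = $1,444.02
Total: $7,204.55 + $1,444.02 = $8,648.57

$8,648.57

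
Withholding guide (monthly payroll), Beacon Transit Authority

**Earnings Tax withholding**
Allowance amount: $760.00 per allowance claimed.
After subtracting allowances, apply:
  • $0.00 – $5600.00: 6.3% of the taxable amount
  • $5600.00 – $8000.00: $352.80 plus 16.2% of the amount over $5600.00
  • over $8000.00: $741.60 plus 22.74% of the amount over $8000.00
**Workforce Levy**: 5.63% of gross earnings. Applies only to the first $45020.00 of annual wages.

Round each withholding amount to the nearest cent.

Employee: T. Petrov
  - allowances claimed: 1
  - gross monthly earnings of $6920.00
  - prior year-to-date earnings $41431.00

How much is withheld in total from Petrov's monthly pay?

$645.58

Earnings Tax: taxable = $6920.00 − 1×$760.00 = $6160.00
  $352.80 + 16.2% × ($6160.00 − $5600.00) = $352.80 + 16.2% × $560.00 = $443.52
Workforce Levy: cap $45020.00 − YTD $41431.00 = $3589.00 subject; 5.63% × $3589.00 = $202.06
Total: $443.52 + $202.06 = $645.58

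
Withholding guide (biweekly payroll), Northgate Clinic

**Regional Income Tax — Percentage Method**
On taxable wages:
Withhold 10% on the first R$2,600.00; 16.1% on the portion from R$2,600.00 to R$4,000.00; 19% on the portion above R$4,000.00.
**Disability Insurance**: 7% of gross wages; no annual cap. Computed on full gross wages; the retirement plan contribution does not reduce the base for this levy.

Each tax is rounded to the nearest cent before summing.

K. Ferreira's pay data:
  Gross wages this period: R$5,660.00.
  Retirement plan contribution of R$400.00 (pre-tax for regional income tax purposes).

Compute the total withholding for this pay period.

R$1,121.00

Regional Income Tax: taxable = R$5,660.00 − R$400.00 = R$5,260.00
  R$485.40 + 19% × (R$5,260.00 − R$4,000.00) = R$485.40 + 19% × R$1,260.00 = R$724.80
Disability Insurance: 7% × R$5,660.00 = R$396.20
Total: R$724.80 + R$396.20 = R$1,121.00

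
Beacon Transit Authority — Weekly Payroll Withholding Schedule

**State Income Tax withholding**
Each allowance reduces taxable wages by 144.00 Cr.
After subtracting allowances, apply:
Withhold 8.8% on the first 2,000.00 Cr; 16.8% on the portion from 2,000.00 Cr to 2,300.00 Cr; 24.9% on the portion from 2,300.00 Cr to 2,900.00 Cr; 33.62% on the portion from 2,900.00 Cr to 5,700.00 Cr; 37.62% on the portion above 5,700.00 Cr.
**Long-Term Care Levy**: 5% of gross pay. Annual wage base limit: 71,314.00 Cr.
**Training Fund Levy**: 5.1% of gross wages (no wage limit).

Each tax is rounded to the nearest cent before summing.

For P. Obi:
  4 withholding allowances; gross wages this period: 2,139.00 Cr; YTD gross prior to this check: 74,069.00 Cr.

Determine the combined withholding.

State Income Tax: taxable = 2,139.00 Cr − 4×144.00 Cr = 1,563.00 Cr
  8.8% × 1,563.00 Cr = 137.54 Cr
Long-Term Care Levy: YTD 74,069.00 Cr ≥ cap 71,314.00 Cr → 0.00 Cr
Training Fund Levy: 5.1% × 2,139.00 Cr = 109.09 Cr
Total: 137.54 Cr + 0.00 Cr + 109.09 Cr = 246.63 Cr

246.63 Cr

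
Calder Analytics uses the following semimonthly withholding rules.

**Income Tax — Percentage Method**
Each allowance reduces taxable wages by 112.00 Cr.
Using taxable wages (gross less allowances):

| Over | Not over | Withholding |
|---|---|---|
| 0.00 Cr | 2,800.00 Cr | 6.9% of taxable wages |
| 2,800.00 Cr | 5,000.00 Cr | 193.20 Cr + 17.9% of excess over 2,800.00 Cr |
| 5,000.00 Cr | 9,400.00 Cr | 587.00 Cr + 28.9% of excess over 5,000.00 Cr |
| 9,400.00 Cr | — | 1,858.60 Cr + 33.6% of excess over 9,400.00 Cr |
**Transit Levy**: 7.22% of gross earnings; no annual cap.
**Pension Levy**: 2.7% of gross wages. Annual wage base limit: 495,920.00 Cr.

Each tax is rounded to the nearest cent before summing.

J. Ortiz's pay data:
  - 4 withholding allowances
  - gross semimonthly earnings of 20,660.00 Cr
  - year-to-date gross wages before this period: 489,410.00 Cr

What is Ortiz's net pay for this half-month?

13,501.15 Cr

Income Tax: taxable = 20,660.00 Cr − 4×112.00 Cr = 20,212.00 Cr
  1,858.60 Cr + 33.6% × (20,212.00 Cr − 9,400.00 Cr) = 1,858.60 Cr + 33.6% × 10,812.00 Cr = 5,491.43 Cr
Transit Levy: 7.22% × 20,660.00 Cr = 1,491.65 Cr
Pension Levy: cap 495,920.00 Cr − YTD 489,410.00 Cr = 6,510.00 Cr subject; 2.7% × 6,510.00 Cr = 175.77 Cr
Total withheld: 5,491.43 Cr + 1,491.65 Cr + 175.77 Cr = 7,158.85 Cr
Net pay: 20,660.00 Cr − 7,158.85 Cr = 13,501.15 Cr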